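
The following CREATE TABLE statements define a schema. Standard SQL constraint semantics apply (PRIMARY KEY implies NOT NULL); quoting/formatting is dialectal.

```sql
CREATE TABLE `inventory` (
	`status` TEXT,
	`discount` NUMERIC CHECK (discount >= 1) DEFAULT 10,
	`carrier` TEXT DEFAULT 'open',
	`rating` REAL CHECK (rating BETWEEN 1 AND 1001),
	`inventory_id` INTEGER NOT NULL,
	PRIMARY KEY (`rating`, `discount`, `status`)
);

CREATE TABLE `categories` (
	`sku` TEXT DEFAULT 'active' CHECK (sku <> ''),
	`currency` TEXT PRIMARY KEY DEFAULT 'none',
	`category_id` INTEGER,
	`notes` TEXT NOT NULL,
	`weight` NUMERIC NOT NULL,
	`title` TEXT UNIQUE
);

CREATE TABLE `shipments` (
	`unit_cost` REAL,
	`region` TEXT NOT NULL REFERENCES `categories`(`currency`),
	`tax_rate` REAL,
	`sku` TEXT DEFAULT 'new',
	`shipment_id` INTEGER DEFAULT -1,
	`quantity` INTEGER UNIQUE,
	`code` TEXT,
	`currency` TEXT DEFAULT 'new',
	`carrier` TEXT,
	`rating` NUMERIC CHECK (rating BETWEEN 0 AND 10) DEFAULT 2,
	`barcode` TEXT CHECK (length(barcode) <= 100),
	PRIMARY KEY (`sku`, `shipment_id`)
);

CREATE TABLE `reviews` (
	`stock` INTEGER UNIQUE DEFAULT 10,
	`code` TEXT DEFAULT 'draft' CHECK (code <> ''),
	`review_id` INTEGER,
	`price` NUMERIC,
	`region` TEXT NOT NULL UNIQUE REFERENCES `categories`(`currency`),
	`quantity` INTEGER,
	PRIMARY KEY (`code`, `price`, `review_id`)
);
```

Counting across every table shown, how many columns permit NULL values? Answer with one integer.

inventory: 1 nullable (carrier — PK (rating, discount, status) and explicit NOT NULL columns excluded).
categories: 3 nullable (sku, category_id, title — PK (currency) and explicit NOT NULL columns excluded).
shipments: 8 nullable (unit_cost, tax_rate, quantity, code, currency, carrier, rating, barcode — PK (sku, shipment_id) and explicit NOT NULL columns excluded).
reviews: 2 nullable (stock, quantity — PK (code, price, review_id) and explicit NOT NULL columns excluded).
Total: 1 + 3 + 8 + 2 = 14.

14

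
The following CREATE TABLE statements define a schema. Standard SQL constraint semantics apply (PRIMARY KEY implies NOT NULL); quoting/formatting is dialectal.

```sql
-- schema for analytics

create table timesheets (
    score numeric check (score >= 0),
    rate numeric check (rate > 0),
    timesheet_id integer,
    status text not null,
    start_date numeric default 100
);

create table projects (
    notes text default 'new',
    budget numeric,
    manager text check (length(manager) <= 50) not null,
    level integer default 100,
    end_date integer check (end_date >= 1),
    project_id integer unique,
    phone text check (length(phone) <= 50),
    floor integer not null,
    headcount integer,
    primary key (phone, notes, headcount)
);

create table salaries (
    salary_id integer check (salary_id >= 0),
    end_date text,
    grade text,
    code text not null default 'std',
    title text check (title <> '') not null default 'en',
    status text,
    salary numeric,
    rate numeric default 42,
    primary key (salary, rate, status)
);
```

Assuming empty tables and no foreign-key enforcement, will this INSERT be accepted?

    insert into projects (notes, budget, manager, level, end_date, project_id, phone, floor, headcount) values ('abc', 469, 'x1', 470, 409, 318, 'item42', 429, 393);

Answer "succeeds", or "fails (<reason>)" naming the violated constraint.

NOT NULL columns: floor is supplied; headcount is supplied; manager is supplied; notes is supplied; phone is supplied.
CHECK constraints: 'x1' satisfies (length(manager) <= 50); 409 satisfies (end_date >= 1); 'item42' satisfies (length(phone) <= 50).
No constraint is violated.

succeeds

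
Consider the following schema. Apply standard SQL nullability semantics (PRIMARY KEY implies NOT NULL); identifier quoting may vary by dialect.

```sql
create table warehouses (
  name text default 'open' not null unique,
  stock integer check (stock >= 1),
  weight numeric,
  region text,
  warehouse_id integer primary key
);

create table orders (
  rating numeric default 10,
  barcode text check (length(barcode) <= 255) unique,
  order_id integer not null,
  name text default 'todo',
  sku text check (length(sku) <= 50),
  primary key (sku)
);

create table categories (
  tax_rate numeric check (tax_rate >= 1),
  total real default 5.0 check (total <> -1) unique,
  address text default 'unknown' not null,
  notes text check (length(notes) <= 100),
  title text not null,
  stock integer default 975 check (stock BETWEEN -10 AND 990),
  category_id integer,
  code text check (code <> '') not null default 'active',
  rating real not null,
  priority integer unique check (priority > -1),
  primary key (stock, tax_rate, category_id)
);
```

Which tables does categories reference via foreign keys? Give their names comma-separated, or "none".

No column in categories has a REFERENCES clause.

none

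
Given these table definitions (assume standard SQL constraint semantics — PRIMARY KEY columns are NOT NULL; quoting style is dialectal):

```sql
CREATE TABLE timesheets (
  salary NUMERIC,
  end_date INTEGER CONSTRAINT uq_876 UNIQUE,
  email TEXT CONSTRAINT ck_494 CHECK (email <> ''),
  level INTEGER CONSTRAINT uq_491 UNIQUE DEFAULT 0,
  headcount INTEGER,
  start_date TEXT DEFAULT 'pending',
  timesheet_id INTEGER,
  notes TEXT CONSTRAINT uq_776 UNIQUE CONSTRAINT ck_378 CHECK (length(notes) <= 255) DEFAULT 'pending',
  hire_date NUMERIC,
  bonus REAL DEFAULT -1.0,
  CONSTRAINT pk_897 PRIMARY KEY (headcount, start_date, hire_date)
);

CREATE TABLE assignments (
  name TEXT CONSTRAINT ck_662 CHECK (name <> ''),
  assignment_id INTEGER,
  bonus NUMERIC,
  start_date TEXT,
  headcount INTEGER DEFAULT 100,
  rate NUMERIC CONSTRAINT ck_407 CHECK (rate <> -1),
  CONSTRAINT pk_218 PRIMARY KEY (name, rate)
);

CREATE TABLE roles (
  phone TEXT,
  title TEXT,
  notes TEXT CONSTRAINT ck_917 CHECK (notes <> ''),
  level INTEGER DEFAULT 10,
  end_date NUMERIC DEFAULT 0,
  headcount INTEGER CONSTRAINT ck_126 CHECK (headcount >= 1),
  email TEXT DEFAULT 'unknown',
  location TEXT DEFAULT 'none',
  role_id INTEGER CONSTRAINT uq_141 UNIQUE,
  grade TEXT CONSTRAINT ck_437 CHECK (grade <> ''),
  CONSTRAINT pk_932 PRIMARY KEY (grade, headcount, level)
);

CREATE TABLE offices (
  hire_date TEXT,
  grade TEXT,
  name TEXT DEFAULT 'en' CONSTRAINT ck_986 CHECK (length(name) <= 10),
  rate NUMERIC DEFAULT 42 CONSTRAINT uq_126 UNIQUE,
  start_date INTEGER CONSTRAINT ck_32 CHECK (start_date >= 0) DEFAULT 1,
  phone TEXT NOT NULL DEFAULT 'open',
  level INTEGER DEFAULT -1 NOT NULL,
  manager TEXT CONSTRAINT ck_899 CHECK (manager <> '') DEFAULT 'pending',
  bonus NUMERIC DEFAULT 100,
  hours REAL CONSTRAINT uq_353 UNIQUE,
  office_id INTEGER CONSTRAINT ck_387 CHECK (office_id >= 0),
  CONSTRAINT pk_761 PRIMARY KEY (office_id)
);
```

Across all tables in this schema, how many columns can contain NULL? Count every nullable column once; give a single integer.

26

timesheets: 7 nullable (salary, end_date, email, level, timesheet_id, notes, bonus — PK (headcount, start_date, hire_date) and explicit NOT NULL columns excluded).
assignments: 4 nullable (assignment_id, bonus, start_date, headcount — PK (name, rate) and explicit NOT NULL columns excluded).
roles: 7 nullable (phone, title, notes, end_date, email, location, role_id — PK (grade, headcount, level) and explicit NOT NULL columns excluded).
offices: 8 nullable (hire_date, grade, name, rate, start_date, manager, bonus, hours — PK (office_id) and explicit NOT NULL columns excluded).
Total: 7 + 4 + 7 + 8 = 26.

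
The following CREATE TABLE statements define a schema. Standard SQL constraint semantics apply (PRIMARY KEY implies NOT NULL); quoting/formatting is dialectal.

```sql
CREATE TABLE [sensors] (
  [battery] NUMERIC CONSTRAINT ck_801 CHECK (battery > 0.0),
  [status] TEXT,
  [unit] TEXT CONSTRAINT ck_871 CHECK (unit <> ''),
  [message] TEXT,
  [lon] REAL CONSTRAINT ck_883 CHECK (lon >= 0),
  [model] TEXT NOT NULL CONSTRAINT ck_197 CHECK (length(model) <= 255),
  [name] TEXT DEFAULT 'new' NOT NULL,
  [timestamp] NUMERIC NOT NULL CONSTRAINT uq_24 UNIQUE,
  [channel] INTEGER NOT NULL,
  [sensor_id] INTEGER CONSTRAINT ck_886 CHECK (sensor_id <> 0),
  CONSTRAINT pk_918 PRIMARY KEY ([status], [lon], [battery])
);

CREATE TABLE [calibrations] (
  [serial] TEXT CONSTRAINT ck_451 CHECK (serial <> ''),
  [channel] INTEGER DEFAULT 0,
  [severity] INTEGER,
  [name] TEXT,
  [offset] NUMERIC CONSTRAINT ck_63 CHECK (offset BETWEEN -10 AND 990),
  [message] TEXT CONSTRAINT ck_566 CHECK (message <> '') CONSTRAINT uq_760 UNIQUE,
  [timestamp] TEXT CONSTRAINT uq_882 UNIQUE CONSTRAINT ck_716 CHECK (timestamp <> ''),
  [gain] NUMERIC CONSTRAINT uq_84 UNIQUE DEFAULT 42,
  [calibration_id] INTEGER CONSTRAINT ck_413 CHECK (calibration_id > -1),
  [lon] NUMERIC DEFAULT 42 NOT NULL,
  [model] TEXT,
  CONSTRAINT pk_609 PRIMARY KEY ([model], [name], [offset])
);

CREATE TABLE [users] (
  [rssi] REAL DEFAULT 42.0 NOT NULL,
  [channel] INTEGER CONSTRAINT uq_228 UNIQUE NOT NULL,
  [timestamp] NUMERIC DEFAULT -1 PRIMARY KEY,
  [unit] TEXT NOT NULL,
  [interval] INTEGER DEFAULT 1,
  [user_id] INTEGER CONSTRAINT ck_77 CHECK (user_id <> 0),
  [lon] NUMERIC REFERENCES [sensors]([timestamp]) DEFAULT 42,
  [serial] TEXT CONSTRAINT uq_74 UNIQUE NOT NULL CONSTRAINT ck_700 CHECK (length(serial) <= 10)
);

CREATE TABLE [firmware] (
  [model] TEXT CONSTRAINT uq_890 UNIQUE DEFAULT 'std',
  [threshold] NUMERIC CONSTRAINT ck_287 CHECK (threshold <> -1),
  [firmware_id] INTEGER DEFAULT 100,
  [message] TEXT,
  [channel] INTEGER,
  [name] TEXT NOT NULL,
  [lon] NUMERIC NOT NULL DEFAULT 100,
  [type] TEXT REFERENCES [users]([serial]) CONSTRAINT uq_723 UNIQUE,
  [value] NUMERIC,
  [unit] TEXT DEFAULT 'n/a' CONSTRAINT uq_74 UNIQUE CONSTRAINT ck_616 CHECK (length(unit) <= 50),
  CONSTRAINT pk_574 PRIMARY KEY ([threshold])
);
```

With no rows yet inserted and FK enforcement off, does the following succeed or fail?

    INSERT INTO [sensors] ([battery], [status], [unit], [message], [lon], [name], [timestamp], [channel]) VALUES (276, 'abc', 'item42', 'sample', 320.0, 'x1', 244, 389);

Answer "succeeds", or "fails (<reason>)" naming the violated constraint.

fails (NOT NULL on model)

model is omitted from the column list and has no DEFAULT, so it would receive NULL.
But model is declared NOT NULL.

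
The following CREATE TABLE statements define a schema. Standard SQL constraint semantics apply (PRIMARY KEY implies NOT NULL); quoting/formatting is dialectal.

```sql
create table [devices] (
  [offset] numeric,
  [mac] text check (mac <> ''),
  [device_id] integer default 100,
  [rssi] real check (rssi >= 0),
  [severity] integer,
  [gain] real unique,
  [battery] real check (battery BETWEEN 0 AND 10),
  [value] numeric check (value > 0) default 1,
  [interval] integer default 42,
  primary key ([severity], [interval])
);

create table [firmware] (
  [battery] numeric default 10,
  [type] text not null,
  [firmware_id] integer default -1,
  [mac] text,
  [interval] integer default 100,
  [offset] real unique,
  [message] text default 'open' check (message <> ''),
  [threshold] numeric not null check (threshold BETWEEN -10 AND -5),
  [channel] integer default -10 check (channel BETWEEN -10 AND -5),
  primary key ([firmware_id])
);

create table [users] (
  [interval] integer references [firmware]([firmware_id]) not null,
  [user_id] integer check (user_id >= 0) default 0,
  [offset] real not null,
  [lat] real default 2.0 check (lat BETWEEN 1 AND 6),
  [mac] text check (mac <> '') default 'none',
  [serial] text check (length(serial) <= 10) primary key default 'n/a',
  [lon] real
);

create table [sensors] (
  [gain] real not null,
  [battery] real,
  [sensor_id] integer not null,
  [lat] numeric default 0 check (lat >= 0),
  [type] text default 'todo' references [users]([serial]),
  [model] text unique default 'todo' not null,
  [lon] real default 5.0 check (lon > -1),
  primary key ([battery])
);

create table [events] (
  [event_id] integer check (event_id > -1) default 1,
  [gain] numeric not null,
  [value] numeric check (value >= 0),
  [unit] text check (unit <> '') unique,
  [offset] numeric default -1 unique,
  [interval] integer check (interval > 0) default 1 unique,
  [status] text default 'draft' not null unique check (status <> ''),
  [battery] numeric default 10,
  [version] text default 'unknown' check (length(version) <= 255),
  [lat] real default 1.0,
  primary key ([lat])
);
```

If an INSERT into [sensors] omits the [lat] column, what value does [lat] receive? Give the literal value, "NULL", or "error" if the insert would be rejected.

lat has an explicit DEFAULT 0.
When the column is omitted from an INSERT, that default is used.

0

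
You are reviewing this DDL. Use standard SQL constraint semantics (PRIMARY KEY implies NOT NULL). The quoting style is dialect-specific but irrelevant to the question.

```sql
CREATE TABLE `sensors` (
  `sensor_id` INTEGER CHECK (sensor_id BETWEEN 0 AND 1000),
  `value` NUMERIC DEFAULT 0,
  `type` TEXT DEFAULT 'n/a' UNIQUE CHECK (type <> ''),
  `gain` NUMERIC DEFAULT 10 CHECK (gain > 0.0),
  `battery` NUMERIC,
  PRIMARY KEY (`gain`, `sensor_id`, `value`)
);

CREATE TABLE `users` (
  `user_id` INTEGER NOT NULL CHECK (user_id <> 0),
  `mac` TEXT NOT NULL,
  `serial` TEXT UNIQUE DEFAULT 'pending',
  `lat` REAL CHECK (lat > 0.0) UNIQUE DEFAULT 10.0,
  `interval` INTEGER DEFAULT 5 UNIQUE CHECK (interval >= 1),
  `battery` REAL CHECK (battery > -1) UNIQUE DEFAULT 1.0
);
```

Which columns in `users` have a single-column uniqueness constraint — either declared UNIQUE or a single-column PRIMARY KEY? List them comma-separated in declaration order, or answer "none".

serial, lat, interval, battery

- user_id: no UNIQUE or single-column PK constraint.
- mac: no UNIQUE or single-column PK constraint.
- serial: declared UNIQUE → unique.
- lat: declared UNIQUE → unique.
- interval: declared UNIQUE → unique.
- battery: declared UNIQUE → unique.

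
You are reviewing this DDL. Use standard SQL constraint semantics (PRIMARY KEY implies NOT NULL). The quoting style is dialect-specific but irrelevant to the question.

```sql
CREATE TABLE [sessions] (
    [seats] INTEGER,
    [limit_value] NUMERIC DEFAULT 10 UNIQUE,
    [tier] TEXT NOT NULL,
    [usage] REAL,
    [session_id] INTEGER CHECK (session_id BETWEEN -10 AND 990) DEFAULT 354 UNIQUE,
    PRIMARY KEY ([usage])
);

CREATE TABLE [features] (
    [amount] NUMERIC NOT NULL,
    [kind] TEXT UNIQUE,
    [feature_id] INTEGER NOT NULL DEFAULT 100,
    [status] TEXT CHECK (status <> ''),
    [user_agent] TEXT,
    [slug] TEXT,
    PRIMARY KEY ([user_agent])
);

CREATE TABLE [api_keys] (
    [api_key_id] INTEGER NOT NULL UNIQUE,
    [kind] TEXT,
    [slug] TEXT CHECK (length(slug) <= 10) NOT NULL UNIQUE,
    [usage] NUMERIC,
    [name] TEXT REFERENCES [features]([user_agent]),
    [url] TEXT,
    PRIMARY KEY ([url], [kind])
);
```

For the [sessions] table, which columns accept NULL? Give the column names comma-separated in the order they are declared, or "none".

seats, limit_value, session_id

- seats: no NOT NULL constraint applies → nullable.
- limit_value: UNIQUE does not imply NOT NULL → nullable.
- tier: declared NOT NULL → not nullable.
- usage: part of the PRIMARY KEY, which implies NOT NULL → not nullable.
- session_id: CHECK does not forbid NULL (a CHECK constraint passes when its expression is NULL) → nullable.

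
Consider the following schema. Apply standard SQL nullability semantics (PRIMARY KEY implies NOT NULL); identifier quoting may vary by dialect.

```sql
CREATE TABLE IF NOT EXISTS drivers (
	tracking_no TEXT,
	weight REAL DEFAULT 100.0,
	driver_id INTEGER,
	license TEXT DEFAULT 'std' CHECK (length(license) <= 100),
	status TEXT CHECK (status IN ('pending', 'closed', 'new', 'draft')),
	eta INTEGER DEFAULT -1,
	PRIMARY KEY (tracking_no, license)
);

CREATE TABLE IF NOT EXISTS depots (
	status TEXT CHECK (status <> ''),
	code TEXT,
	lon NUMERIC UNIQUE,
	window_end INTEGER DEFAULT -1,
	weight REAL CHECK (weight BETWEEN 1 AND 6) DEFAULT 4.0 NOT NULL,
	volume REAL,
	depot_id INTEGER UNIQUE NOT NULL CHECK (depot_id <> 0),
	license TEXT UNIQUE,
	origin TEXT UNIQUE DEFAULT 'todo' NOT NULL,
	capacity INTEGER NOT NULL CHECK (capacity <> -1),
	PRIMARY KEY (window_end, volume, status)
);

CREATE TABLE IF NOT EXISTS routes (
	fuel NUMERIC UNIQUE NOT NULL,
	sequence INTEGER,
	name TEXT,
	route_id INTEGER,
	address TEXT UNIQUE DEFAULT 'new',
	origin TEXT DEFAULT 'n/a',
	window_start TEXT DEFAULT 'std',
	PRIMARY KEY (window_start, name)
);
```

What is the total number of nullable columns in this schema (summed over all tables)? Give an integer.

11

drivers: 4 nullable (weight, driver_id, status, eta — PK (tracking_no, license) and explicit NOT NULL columns excluded).
depots: 3 nullable (code, lon, license — PK (window_end, volume, status) and explicit NOT NULL columns excluded).
routes: 4 nullable (sequence, route_id, address, origin — PK (window_start, name) and explicit NOT NULL columns excluded).
Total: 4 + 3 + 4 = 11.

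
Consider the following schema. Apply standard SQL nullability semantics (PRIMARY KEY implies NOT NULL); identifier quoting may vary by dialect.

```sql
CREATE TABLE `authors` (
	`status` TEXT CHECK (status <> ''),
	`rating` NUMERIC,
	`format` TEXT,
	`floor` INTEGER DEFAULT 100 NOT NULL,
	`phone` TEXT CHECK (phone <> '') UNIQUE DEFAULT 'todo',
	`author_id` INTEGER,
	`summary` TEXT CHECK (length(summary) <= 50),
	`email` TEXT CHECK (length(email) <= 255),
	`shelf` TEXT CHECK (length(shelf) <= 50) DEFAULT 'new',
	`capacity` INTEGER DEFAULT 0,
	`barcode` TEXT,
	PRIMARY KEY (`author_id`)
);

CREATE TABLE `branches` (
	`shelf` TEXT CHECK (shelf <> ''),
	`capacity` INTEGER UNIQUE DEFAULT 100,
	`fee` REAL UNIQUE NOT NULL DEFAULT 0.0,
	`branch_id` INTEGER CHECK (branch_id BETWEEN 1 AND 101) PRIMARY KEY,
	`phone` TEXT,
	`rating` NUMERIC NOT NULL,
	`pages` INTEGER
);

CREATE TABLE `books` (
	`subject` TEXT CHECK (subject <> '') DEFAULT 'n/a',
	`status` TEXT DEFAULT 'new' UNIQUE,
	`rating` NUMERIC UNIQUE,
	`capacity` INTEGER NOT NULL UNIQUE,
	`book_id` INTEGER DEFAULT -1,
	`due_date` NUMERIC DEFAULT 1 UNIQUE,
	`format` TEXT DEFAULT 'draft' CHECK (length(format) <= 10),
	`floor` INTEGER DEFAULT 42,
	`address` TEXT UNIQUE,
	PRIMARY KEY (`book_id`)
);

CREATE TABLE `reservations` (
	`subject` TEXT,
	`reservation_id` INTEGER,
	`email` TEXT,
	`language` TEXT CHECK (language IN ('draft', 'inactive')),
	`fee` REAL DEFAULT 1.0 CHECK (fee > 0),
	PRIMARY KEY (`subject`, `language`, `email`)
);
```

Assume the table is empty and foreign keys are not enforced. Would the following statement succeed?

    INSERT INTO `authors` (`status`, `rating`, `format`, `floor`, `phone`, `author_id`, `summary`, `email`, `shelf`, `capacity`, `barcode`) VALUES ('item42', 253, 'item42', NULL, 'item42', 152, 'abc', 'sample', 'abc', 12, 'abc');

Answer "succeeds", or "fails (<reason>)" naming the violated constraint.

floor is explicitly set to NULL, but floor is declared NOT NULL.

fails (NOT NULL on floor)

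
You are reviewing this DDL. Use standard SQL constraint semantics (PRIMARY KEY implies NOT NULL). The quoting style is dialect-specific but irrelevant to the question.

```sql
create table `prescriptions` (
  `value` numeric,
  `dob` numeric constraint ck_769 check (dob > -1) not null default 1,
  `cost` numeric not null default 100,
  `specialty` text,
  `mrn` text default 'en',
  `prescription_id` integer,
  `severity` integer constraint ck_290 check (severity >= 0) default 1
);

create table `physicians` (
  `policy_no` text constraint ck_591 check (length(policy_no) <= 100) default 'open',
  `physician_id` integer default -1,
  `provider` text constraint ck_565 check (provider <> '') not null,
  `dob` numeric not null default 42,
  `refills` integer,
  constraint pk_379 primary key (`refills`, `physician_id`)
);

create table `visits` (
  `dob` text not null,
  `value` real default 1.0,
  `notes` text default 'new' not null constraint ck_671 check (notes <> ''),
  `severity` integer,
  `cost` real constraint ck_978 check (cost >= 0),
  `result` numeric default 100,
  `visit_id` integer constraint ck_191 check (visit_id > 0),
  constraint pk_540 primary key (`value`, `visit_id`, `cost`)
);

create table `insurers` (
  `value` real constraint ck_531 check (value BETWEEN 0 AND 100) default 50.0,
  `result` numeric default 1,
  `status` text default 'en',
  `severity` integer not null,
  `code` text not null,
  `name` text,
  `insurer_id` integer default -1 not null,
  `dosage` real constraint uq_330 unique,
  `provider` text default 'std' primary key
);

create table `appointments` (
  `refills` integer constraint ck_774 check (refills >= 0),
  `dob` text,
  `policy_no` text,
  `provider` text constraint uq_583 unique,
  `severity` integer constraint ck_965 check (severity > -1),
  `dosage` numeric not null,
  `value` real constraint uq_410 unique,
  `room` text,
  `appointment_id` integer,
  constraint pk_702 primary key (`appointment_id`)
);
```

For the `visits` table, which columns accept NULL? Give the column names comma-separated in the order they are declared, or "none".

severity, result

- dob: declared NOT NULL → not nullable.
- value: part of the PRIMARY KEY, which implies NOT NULL → not nullable.
- notes: declared NOT NULL → not nullable.
- severity: no NOT NULL constraint applies → nullable.
- cost: part of the PRIMARY KEY, which implies NOT NULL → not nullable.
- result: DEFAULT only fills an omitted column; an explicit NULL is still allowed → nullable.
- visit_id: part of the PRIMARY KEY, which implies NOT NULL → not nullable.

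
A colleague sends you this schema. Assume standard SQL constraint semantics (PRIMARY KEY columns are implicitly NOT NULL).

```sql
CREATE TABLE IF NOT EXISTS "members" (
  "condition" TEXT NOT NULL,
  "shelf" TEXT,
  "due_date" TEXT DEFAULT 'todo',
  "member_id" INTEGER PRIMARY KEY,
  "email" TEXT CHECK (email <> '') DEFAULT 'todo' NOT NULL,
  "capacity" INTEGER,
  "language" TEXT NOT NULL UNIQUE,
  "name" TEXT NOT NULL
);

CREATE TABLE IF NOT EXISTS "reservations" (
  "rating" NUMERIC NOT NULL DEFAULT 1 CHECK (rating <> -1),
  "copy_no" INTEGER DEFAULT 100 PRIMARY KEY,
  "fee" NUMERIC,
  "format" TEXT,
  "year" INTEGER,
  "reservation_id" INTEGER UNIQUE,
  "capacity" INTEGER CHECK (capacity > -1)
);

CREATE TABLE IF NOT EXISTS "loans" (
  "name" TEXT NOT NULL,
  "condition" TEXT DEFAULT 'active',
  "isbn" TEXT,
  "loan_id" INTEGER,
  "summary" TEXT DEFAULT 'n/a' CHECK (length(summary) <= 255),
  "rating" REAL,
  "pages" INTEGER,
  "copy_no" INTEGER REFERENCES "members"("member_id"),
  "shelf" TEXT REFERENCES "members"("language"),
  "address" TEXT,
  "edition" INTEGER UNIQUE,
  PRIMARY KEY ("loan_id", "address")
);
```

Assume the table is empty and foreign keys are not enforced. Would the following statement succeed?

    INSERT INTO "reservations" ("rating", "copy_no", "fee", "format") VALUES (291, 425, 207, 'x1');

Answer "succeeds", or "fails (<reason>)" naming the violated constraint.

NOT NULL columns: copy_no is supplied; rating is supplied.
CHECK constraints: 291 satisfies (rating <> -1).
No constraint is violated.

succeeds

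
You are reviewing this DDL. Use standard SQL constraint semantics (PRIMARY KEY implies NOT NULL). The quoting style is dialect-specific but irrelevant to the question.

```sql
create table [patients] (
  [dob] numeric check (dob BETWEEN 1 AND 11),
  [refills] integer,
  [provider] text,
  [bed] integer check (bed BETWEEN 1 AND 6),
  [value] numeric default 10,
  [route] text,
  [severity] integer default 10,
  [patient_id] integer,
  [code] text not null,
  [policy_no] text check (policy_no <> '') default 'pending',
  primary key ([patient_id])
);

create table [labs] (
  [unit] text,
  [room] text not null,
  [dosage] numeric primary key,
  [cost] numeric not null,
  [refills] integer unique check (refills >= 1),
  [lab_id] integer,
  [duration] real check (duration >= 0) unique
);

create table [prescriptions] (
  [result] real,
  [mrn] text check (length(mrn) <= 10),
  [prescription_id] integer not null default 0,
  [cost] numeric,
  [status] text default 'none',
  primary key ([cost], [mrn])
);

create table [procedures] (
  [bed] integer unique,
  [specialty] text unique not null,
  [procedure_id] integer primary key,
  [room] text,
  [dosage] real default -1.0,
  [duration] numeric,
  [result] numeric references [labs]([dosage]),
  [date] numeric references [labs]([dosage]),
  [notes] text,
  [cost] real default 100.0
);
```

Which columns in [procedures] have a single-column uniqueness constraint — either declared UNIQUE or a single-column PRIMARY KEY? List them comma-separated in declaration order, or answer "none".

bed, specialty, procedure_id

- bed: declared UNIQUE → unique.
- specialty: declared UNIQUE → unique.
- procedure_id: single-column PRIMARY KEY → unique.
- room: no UNIQUE or single-column PK constraint.
- dosage: no UNIQUE or single-column PK constraint.
- duration: no UNIQUE or single-column PK constraint.
- result: no UNIQUE or single-column PK constraint.
- date: no UNIQUE or single-column PK constraint.
- notes: no UNIQUE or single-column PK constraint.
- cost: no UNIQUE or single-column PK constraint.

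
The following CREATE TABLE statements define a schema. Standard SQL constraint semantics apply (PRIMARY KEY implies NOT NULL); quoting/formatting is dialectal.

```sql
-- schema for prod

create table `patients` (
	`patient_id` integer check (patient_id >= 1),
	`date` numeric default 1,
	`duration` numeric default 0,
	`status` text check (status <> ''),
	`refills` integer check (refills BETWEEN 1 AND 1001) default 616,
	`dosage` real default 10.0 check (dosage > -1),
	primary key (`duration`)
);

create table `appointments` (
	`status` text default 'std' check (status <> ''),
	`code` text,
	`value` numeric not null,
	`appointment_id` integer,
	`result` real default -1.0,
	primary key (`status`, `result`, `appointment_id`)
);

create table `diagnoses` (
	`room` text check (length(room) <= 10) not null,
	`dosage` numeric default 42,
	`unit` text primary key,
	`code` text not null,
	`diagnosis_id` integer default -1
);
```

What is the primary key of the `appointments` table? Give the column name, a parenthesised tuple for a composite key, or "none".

(status, result, appointment_id)

A table-level PRIMARY KEY clause names 3 columns: status, result, appointment_id.
This is a composite key — the combination is unique, not each column individually.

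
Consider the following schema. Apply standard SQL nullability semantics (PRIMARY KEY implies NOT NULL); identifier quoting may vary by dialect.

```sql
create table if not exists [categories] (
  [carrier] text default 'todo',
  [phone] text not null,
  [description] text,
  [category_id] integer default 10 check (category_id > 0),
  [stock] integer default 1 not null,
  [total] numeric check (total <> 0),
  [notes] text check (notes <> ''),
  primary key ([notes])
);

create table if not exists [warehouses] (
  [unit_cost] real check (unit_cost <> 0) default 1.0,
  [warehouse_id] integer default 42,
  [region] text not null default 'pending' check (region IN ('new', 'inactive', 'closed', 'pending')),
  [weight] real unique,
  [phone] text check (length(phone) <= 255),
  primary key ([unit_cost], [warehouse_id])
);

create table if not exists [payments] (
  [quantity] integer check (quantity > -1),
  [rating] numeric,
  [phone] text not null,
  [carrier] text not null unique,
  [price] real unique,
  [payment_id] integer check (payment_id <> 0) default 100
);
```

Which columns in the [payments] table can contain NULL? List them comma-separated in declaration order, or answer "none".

- quantity: CHECK does not forbid NULL (a CHECK constraint passes when its expression is NULL) → nullable.
- rating: no NOT NULL constraint applies → nullable.
- phone: declared NOT NULL → not nullable.
- carrier: declared NOT NULL → not nullable.
- price: UNIQUE does not imply NOT NULL → nullable.
- payment_id: CHECK does not forbid NULL (a CHECK constraint passes when its expression is NULL) → nullable.

quantity, rating, price, payment_id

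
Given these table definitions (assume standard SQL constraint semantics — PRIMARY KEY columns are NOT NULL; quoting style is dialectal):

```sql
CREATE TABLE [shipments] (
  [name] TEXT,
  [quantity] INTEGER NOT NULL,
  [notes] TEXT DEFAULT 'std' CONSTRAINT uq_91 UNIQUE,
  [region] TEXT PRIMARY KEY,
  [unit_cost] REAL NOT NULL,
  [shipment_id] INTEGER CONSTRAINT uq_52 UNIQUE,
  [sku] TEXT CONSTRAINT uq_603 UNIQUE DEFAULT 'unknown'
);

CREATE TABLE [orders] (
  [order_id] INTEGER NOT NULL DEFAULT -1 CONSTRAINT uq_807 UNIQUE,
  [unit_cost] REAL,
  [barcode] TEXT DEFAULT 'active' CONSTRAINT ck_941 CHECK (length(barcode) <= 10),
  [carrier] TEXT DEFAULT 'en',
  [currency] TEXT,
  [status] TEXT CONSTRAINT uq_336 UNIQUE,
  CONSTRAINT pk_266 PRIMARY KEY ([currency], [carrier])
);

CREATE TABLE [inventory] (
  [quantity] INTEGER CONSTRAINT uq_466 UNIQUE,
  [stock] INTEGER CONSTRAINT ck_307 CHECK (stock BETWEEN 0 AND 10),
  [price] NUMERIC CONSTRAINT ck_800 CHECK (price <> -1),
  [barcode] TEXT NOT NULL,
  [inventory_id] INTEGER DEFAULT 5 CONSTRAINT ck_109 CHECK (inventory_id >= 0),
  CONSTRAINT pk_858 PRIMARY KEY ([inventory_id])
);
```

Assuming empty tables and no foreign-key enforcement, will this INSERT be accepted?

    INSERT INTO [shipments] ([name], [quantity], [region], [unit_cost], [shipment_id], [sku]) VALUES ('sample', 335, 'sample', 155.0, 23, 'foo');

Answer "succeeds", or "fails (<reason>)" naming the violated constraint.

succeeds

NOT NULL columns: quantity is supplied; region is supplied; unit_cost is supplied.
No constraint is violated.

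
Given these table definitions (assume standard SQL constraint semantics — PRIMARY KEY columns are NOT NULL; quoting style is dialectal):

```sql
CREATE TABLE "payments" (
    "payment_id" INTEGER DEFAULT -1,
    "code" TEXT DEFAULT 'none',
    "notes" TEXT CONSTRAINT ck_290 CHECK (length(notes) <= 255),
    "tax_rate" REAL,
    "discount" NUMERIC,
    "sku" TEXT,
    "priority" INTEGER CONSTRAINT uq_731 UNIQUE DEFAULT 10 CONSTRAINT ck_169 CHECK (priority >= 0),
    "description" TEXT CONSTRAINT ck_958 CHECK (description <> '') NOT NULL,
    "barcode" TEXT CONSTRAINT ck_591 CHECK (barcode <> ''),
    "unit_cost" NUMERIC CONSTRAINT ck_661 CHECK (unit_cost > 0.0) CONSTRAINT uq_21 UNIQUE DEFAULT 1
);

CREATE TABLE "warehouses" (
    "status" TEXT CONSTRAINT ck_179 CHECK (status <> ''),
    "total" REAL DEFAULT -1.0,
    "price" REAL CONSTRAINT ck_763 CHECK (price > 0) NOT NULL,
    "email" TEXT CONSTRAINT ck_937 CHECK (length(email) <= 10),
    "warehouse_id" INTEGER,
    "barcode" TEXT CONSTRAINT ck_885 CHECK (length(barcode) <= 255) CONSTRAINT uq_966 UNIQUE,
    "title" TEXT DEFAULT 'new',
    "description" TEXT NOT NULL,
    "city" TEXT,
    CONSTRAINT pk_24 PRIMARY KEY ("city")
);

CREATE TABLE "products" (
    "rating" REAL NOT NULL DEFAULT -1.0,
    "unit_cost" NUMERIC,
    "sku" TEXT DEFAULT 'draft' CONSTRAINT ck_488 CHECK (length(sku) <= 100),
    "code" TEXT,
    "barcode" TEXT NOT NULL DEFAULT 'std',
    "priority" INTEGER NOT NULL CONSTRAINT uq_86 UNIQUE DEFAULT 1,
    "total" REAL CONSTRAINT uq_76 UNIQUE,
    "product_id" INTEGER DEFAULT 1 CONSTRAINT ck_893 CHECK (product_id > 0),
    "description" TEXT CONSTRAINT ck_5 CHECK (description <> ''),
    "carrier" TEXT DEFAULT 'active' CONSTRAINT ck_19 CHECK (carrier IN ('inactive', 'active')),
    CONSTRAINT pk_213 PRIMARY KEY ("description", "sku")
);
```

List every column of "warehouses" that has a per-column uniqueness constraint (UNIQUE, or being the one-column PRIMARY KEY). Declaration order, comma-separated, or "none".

- status: no UNIQUE or single-column PK constraint.
- total: no UNIQUE or single-column PK constraint.
- price: no UNIQUE or single-column PK constraint.
- email: no UNIQUE or single-column PK constraint.
- warehouse_id: no UNIQUE or single-column PK constraint.
- barcode: declared UNIQUE → unique.
- title: no UNIQUE or single-column PK constraint.
- description: no UNIQUE or single-column PK constraint.
- city: single-column PRIMARY KEY → unique.

barcode, city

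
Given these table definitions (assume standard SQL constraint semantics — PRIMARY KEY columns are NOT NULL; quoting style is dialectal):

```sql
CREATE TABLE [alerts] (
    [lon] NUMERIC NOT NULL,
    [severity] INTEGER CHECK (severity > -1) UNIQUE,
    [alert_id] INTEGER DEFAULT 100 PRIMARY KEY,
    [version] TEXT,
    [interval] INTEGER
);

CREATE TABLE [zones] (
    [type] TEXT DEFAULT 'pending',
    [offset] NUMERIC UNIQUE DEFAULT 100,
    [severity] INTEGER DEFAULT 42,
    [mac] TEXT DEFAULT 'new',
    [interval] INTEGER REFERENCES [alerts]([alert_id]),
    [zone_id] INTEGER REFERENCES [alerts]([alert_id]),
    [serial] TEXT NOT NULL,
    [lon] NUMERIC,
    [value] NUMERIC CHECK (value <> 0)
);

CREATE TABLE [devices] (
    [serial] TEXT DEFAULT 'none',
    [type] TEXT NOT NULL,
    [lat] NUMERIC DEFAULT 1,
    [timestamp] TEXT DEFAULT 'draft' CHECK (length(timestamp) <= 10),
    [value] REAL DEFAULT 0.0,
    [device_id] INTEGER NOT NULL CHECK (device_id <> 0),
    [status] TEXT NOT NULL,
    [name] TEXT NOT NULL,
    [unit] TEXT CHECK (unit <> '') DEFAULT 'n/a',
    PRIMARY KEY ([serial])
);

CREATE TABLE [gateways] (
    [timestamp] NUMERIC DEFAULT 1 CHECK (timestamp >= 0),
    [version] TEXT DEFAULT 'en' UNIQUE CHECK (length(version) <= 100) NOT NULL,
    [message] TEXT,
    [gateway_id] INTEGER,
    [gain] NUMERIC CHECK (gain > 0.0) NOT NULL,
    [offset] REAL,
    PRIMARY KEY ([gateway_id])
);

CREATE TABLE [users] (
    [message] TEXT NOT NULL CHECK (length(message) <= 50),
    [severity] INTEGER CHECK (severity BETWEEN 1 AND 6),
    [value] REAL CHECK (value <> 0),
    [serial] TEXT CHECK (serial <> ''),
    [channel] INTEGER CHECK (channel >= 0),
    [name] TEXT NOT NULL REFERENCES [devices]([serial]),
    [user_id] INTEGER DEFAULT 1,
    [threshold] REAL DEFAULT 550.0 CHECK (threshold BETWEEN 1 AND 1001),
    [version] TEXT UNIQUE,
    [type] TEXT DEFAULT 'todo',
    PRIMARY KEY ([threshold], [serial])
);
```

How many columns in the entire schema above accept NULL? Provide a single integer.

alerts: 3 nullable (severity, version, interval — PK (alert_id) and explicit NOT NULL columns excluded).
zones: 8 nullable (type, offset, severity, mac, interval, zone_id, lon, value — PK none and explicit NOT NULL columns excluded).
devices: 4 nullable (lat, timestamp, value, unit — PK (serial) and explicit NOT NULL columns excluded).
gateways: 3 nullable (timestamp, message, offset — PK (gateway_id) and explicit NOT NULL columns excluded).
users: 6 nullable (severity, value, channel, user_id, version, type — PK (threshold, serial) and explicit NOT NULL columns excluded).
Total: 3 + 8 + 4 + 3 + 6 = 24.

24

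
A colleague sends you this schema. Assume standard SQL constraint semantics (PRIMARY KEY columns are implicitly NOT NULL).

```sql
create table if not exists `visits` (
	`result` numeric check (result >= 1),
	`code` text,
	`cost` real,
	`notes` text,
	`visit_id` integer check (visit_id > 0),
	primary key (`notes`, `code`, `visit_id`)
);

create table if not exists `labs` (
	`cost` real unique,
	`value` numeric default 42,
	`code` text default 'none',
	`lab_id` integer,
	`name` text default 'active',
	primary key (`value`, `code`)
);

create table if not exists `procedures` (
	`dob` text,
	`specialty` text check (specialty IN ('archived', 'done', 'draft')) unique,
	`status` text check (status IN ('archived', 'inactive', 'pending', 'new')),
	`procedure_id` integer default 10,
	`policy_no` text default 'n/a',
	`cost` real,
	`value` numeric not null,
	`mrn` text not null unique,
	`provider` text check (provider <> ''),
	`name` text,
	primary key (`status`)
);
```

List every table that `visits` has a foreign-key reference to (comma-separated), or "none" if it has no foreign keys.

No column in visits has a REFERENCES clause.

none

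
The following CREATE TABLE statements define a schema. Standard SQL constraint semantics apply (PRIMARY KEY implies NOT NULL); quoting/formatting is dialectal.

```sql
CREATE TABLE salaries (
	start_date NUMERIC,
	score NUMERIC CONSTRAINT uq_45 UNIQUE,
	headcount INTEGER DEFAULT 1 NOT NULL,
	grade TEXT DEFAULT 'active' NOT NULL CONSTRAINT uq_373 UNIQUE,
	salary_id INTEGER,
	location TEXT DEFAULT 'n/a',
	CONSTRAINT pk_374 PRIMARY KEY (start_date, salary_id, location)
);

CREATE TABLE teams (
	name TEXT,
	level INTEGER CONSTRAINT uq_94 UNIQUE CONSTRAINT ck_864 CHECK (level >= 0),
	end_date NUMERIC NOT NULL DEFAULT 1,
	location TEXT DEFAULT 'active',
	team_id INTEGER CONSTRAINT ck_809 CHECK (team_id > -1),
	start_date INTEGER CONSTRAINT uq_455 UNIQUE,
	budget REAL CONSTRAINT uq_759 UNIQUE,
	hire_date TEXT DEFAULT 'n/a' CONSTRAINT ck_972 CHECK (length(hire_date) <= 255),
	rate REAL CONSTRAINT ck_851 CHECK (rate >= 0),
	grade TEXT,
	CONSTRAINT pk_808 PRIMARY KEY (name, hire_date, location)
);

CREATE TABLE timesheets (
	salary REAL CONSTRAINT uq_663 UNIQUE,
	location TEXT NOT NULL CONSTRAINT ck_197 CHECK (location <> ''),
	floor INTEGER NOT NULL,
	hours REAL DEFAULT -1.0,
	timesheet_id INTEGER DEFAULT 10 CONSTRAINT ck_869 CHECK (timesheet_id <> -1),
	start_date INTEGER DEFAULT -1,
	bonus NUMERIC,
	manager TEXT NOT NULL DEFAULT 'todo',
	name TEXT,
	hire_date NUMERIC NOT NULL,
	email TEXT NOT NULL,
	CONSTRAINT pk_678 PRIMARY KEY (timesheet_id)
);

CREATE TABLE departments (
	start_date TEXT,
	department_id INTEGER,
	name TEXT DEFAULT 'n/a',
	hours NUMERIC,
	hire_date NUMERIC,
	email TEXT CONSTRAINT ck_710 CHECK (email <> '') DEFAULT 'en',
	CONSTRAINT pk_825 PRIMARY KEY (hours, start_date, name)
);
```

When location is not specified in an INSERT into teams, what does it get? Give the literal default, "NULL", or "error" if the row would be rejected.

location has an explicit DEFAULT 'active'.
When the column is omitted from an INSERT, that default is used.

'active'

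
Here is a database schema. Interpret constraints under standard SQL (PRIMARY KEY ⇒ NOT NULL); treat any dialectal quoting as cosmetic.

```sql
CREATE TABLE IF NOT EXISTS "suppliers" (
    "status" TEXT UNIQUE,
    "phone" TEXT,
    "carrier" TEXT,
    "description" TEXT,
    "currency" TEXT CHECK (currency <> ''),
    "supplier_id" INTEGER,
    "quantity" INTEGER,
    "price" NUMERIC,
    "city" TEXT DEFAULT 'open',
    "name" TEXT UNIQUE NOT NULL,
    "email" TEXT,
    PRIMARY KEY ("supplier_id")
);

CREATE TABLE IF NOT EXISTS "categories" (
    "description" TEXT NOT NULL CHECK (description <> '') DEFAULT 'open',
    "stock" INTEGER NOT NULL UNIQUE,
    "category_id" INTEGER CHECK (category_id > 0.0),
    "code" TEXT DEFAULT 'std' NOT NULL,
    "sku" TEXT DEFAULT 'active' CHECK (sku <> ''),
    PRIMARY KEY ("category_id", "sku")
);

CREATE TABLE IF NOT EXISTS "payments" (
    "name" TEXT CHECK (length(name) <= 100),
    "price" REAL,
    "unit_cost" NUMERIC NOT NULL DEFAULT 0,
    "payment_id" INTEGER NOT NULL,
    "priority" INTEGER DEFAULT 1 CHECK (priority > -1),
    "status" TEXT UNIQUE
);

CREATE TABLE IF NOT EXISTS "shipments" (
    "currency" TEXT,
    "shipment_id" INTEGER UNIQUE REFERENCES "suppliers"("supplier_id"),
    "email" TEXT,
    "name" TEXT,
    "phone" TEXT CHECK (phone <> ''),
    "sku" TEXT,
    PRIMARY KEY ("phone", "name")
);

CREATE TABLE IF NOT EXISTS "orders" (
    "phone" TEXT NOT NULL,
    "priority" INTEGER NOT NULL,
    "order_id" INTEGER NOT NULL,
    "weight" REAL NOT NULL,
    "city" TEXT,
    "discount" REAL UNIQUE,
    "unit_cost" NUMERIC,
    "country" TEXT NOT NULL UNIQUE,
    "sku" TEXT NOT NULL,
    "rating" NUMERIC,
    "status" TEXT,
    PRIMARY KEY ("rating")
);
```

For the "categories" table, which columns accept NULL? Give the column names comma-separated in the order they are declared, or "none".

none

- description: declared NOT NULL → not nullable.
- stock: declared NOT NULL → not nullable.
- category_id: part of the PRIMARY KEY, which implies NOT NULL → not nullable.
- code: declared NOT NULL → not nullable.
- sku: part of the PRIMARY KEY, which implies NOT NULL → not nullable.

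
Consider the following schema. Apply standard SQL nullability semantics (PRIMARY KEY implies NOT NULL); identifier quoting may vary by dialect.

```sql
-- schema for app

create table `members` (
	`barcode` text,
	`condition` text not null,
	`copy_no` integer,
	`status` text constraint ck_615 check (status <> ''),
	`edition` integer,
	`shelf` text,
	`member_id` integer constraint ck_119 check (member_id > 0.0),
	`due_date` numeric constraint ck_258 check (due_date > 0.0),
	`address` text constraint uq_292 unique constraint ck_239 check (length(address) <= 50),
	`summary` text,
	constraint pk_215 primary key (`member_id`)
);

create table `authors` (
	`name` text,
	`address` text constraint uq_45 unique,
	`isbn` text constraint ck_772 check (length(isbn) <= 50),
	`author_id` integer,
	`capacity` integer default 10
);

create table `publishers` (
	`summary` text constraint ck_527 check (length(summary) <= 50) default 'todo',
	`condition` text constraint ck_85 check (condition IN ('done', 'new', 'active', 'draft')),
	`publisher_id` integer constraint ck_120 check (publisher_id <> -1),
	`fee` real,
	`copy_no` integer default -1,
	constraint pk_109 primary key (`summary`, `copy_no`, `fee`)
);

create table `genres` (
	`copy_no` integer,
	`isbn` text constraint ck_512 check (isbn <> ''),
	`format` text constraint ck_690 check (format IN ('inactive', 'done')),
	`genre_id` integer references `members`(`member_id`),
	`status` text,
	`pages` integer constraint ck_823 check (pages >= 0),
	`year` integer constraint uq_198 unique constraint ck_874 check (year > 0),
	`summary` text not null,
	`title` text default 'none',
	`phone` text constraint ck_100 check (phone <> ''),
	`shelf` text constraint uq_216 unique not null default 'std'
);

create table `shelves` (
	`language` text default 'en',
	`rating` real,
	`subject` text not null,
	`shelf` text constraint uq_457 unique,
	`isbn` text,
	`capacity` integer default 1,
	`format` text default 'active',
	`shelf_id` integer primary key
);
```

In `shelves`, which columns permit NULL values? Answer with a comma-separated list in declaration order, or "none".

- language: DEFAULT only fills an omitted column; an explicit NULL is still allowed → nullable.
- rating: no NOT NULL constraint applies → nullable.
- subject: declared NOT NULL → not nullable.
- shelf: UNIQUE does not imply NOT NULL → nullable.
- isbn: no NOT NULL constraint applies → nullable.
- capacity: DEFAULT only fills an omitted column; an explicit NULL is still allowed → nullable.
- format: DEFAULT only fills an omitted column; an explicit NULL is still allowed → nullable.
- shelf_id: part of the PRIMARY KEY, which implies NOT NULL → not nullable.

language, rating, shelf, isbn, capacity, format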